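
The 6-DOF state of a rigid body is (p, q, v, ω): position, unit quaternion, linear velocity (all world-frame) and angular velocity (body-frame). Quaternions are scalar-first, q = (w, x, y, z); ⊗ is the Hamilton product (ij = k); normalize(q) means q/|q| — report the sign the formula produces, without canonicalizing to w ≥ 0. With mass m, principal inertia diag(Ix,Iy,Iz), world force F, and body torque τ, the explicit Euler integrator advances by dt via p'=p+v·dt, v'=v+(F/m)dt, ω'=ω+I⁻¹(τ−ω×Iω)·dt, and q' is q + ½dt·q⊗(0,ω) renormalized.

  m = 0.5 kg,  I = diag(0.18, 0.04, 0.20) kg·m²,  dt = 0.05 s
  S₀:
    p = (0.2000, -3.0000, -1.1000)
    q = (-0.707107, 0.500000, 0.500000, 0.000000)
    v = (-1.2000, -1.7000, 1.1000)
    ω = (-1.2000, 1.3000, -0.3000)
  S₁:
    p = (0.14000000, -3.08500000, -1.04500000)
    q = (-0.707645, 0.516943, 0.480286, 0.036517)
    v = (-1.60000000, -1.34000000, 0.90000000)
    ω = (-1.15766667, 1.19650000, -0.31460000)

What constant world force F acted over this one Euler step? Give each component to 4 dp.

Δv = v₁−v₀ = (-0.40000000, 0.36000000, -0.20000000)
applied force F = (-4.0000, 3.6000, -2.0000)

F = (-4.0000, 3.6000, -2.0000)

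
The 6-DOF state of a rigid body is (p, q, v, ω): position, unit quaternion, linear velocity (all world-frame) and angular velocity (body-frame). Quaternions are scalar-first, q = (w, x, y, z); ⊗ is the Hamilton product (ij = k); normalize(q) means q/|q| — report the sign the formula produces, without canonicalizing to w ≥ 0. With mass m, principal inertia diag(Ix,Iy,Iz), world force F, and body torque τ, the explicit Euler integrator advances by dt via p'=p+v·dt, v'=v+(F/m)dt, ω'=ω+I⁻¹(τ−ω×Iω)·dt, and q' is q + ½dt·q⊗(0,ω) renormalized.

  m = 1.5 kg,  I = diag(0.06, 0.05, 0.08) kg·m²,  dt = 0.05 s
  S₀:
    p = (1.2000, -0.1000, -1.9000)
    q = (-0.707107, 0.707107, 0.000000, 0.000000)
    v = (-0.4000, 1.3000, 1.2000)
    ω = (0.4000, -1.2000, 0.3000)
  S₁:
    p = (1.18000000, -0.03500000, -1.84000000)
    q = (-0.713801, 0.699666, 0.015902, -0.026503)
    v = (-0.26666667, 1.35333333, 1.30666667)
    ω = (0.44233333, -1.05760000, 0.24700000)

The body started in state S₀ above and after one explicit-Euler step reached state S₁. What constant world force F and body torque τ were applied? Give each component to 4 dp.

Δω = ω₁−ω₀ = (0.04233333, 0.14240000, -0.05300000)
applied torque τ = (0.0400, 0.1400, -0.0800)
v₁ − v₀ = (0.13333333, 0.05333333, 0.10666667)
F = m·Δv/dt = (4.0000, 1.6000, 3.2000)

F = (4.0000, 1.6000, 3.2000)
τ = (0.0400, 0.1400, -0.0800)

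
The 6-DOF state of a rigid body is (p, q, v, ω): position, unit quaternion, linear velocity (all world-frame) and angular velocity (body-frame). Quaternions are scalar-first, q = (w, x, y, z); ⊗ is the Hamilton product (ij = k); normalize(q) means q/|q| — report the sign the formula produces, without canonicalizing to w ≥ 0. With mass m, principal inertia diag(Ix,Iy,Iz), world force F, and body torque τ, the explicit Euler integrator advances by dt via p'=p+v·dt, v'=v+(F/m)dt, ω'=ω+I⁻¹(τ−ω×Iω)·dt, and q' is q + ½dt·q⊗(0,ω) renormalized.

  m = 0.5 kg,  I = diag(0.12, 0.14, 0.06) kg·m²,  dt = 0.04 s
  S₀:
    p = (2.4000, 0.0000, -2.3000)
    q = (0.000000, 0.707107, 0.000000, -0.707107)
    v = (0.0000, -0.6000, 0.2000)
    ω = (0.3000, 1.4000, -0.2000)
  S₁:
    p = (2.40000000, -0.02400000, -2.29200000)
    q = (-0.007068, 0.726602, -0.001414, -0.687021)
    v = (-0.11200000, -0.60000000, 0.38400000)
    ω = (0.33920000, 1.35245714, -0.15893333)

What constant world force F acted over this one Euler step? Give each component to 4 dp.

v₁ − v₀ = (-0.11200000, 0.00000000, 0.18400000)
applied force F = (-1.4000, 0.0000, 2.3000)

F = (-1.4000, 0.0000, 2.3000)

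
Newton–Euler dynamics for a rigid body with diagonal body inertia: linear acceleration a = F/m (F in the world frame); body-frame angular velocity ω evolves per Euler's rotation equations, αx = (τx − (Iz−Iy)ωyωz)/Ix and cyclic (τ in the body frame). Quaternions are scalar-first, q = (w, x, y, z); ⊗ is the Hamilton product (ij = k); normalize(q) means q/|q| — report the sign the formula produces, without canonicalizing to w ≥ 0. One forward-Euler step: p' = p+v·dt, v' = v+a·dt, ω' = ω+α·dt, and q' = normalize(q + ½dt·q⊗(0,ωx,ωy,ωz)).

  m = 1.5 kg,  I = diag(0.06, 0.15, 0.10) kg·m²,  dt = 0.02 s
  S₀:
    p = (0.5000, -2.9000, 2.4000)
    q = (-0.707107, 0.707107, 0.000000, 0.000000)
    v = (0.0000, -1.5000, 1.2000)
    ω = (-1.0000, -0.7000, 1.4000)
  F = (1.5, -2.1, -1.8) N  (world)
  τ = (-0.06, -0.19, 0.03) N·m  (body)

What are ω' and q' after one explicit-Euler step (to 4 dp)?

gyro term ω×Iω = (0.0490, 0.0560, 0.0630)
α = I⁻¹(τ − ω×Iω) = (-1.8167, -1.6400, -0.3300)
ω + α·dt = (-1.0363, -0.7328, 1.3934)
q⊗(0,ω) = (0.7071070, 0.7071070, -0.4949749, -1.4849247)
updated quaternion q' = (-0.6999, 0.7141, -0.0049, -0.0148)

ω' = (-1.0363, -0.7328, 1.3934)
q' = (-0.6999, 0.7141, -0.0049, -0.0148)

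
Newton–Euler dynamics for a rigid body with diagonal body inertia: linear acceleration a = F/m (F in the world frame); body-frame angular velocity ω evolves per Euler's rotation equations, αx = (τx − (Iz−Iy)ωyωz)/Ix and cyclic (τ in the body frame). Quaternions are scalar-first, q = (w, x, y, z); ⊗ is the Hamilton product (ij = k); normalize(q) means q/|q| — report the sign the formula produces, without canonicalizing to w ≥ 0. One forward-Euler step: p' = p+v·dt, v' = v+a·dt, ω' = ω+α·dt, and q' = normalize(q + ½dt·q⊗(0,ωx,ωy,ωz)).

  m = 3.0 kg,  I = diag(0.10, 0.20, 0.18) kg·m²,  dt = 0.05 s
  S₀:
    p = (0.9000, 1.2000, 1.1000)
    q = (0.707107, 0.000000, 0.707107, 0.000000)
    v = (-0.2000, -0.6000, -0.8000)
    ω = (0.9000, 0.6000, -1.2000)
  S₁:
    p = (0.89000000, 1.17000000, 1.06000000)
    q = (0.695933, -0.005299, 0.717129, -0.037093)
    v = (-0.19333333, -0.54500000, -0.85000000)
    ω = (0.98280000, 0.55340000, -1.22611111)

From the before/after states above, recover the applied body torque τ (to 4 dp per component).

τ = (0.1800, -0.1000, -0.0400)

ω₁ − ω₀ = (0.08280000, -0.04660000, -0.02611111)
applied torque τ = (0.1800, -0.1000, -0.0400)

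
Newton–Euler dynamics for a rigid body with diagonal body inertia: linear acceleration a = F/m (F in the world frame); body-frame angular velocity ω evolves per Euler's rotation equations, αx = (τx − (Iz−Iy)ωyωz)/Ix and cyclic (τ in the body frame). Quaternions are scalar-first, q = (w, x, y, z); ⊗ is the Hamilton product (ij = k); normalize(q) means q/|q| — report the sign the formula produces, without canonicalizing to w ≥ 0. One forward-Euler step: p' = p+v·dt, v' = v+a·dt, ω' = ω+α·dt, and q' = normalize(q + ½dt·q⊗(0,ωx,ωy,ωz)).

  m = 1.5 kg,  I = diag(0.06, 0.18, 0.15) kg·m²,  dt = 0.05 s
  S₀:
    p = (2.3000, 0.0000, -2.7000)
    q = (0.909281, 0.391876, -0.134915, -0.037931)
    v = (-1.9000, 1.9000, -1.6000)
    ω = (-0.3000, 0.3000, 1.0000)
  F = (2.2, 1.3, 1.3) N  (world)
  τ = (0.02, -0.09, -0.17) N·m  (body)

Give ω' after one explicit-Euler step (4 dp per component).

precession coupling ω×(Iω) = (-0.0090, 0.0270, -0.0108)
angular accel α = (0.4833, -0.6500, -1.0613)
ω + α·dt = (-0.2758, 0.2675, 0.9469)

ω' = (-0.2758, 0.2675, 0.9469)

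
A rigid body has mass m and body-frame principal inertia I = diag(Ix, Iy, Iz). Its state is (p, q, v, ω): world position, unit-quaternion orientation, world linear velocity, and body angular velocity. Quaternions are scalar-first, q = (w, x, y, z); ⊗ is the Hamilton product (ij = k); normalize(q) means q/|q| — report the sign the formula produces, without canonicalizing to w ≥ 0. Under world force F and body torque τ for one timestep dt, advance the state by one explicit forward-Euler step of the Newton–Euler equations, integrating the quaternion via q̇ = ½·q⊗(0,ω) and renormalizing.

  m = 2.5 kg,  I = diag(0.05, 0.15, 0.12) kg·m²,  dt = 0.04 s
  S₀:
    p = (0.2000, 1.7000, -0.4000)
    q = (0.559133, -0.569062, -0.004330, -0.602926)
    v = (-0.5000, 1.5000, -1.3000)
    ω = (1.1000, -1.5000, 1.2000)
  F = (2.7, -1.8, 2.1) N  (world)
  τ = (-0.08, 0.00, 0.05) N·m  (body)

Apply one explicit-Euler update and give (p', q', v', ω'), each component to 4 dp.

angular accel α = (-2.6800, 0.6160, 1.7917)
ω + α·dt = (0.9928, -1.4754, 1.2717)
q⊗(0,ω) = (1.3429844, -0.2945387, -0.8190437, 1.5293156)
q + ½dt·q⊗(0,ω), renormalized = (0.5854, -0.5744, -0.0207, -0.5718)
a = (1.0800, -0.7200, 0.8400)
p' = p + v·dt = (0.1800, 1.7600, -0.4520)
new velocity v' = (-0.4568, 1.4712, -1.2664)

p' = (0.1800, 1.7600, -0.4520)
q' = (0.5854, -0.5744, -0.0207, -0.5718)
v' = (-0.4568, 1.4712, -1.2664)
ω' = (0.9928, -1.4754, 1.2717)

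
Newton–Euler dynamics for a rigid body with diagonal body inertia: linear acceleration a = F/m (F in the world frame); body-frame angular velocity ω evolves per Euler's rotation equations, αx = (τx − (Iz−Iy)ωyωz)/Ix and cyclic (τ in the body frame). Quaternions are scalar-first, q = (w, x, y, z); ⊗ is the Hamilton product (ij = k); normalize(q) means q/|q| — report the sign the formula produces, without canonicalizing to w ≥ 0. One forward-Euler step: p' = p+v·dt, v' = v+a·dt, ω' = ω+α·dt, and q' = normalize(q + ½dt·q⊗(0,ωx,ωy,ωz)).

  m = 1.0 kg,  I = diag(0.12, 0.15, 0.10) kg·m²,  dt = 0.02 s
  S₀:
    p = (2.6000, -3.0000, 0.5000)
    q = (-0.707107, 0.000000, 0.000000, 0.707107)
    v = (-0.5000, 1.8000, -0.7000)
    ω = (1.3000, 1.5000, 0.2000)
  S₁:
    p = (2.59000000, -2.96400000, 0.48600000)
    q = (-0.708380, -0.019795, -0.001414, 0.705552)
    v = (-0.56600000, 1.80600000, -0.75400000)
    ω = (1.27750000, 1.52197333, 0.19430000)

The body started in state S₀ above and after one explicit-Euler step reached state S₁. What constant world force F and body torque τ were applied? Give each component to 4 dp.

F = (-3.3000, 0.3000, -2.7000)
τ = (-0.1500, 0.1700, 0.0300)

Δω = ω₁−ω₀ = (-0.02250000, 0.02197333, -0.00570000)
τ = I·(Δω/dt) + ω₀×(Iω₀) = (-0.1500, 0.1700, 0.0300)
velocity change Δv = (-0.06600000, 0.00600000, -0.05400000)
m·(v₁−v₀)/dt = (-3.3000, 0.3000, -2.7000)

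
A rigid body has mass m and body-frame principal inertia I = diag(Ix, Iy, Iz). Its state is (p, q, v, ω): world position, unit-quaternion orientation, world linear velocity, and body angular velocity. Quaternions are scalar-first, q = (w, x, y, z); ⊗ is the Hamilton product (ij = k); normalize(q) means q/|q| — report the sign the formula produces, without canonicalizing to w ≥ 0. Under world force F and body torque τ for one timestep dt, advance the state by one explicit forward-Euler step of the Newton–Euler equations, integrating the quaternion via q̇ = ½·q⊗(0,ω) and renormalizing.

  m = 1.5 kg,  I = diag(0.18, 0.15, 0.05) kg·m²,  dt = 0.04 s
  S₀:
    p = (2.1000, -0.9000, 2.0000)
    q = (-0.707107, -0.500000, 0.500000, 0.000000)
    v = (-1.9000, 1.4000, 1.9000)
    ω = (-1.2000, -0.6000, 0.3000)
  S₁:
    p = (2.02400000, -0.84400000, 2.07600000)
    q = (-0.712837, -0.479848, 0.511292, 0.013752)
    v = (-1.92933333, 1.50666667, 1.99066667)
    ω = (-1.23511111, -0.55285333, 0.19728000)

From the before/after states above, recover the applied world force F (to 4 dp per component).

F = (-1.1000, 4.0000, 3.4000)

v₁ − v₀ = (-0.02933333, 0.10666667, 0.09066667)
m·(v₁−v₀)/dt = (-1.1000, 4.0000, 3.4000)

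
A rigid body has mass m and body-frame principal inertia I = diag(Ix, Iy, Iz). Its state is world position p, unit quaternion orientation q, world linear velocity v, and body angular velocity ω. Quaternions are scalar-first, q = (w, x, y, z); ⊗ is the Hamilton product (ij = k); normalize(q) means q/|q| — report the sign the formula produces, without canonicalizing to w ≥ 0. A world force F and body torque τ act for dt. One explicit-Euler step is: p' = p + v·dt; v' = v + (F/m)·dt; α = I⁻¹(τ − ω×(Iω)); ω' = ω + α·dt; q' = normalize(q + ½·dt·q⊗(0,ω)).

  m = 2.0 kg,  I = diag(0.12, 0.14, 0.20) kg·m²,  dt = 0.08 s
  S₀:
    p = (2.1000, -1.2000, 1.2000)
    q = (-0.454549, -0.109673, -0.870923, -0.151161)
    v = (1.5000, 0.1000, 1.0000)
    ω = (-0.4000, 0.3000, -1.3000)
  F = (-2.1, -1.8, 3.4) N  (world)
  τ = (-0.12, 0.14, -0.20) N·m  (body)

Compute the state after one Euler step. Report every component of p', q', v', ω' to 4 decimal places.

precession coupling ω×(Iω) = (-0.0234, -0.0416, -0.0024)
angular accel α = (-0.8050, 1.2971, -0.9880)
ω + α·dt = (-0.4644, 0.4038, -1.3790)
Hamilton product q⊗(0,ω) = (0.0208984, 1.3593678, -0.2184752, 0.2096426)
updated quaternion q' = (-0.4530, -0.0552, -0.8783, -0.1426)
a = F/m = (-1.0500, -0.9000, 1.7000)
p + v·dt = (2.2200, -1.1920, 1.2800)
v + (F/m)dt = (1.4160, 0.0280, 1.1360)

p' = (2.2200, -1.1920, 1.2800)
q' = (-0.4530, -0.0552, -0.8783, -0.1426)
v' = (1.4160, 0.0280, 1.1360)
ω' = (-0.4644, 0.4038, -1.3790)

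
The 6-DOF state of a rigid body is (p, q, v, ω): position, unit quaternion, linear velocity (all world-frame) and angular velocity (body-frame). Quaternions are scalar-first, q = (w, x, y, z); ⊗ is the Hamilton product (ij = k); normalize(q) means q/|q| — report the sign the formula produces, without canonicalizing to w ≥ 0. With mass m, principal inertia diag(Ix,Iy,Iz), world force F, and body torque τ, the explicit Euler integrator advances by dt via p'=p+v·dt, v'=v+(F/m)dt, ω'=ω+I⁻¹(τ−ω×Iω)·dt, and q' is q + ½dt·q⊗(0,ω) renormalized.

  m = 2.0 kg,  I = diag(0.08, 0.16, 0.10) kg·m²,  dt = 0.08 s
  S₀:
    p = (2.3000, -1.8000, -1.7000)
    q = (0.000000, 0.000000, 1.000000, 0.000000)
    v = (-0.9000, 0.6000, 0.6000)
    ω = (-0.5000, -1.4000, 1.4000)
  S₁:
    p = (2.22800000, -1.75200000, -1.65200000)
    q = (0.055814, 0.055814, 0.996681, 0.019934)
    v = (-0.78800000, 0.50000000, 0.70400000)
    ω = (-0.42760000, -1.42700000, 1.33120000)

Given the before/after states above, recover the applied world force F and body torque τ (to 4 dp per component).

F = (2.8000, -2.5000, 2.6000)
τ = (0.1900, -0.0400, -0.0300)

v₁ − v₀ = (0.11200000, -0.10000000, 0.10400000)
F = m·Δv/dt = (2.8000, -2.5000, 2.6000)
Δω = ω₁−ω₀ = (0.07240000, -0.02700000, -0.06880000)
I·α + gyro = (0.1900, -0.0400, -0.0300)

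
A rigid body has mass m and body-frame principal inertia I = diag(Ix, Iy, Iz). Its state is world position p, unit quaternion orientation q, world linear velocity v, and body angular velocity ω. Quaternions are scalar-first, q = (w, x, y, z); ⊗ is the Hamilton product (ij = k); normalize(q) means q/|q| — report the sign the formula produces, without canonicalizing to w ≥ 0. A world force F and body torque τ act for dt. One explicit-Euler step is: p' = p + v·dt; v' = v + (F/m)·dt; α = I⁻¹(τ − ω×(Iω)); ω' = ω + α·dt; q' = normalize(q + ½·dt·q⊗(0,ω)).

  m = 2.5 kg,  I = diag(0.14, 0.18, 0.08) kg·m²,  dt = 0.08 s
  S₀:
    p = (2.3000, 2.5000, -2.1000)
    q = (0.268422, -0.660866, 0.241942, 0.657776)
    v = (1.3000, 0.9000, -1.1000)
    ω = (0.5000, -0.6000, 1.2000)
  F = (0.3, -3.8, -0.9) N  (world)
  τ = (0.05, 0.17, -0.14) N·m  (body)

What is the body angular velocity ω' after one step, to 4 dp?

α = I⁻¹(τ − ω×Iω) = (-0.1571, 0.7444, -1.6000)
ω + α·dt = (0.4874, -0.5404, 1.0720)

ω' = (0.4874, -0.5404, 1.0720)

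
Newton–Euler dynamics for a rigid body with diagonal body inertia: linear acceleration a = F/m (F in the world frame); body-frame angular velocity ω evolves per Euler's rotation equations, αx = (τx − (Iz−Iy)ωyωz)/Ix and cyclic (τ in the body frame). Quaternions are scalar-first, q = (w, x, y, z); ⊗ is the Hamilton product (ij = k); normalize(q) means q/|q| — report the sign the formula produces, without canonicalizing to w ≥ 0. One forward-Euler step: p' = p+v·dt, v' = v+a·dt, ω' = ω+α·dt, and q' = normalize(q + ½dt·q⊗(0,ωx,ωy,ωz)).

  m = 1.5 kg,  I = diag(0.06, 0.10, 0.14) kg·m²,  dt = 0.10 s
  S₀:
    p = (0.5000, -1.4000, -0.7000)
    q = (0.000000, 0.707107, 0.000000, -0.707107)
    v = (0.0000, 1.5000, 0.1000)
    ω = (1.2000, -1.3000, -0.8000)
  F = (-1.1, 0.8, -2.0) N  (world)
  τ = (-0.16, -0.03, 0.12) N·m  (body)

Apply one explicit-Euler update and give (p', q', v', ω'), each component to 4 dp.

p + v·dt = (0.5000, -1.2500, -0.6900)
v + (F/m)dt = (-0.0733, 1.5533, -0.0333)
(τ − ω×Iω)/I = (-3.3600, -1.0680, 1.3029)
ω + α·dt = (0.8640, -1.4068, -0.6697)
q⊗(0,ω) = (-1.4142140, -0.9192391, -0.2828428, -0.9192391)
updated quaternion q' = (-0.0704, 0.6581, -0.0141, -0.7495)

p' = (0.5000, -1.2500, -0.6900)
q' = (-0.0704, 0.6581, -0.0141, -0.7495)
v' = (-0.0733, 1.5533, -0.0333)
ω' = (0.8640, -1.4068, -0.6697)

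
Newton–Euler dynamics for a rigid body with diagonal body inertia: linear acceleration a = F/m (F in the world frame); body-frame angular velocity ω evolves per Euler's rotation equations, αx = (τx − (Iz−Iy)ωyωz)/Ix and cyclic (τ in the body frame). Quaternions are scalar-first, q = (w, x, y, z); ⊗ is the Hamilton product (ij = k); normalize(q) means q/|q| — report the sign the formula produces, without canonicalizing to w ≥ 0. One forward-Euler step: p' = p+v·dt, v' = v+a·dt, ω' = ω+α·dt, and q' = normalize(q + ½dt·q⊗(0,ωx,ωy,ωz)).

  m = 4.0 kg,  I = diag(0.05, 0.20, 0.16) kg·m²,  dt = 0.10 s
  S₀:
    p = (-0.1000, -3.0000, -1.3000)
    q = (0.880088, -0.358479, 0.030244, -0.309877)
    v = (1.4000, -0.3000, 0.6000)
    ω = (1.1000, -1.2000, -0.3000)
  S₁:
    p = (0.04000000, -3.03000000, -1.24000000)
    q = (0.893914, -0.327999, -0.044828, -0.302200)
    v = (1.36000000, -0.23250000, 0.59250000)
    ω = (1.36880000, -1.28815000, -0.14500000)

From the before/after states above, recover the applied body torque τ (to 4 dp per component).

Δω = ω₁−ω₀ = (0.26880000, -0.08815000, 0.15500000)
precession coupling = (-0.0144, 0.0363, -0.1980)
I·α + gyro = (0.1200, -0.1400, 0.0500)

τ = (0.1200, -0.1400, 0.0500)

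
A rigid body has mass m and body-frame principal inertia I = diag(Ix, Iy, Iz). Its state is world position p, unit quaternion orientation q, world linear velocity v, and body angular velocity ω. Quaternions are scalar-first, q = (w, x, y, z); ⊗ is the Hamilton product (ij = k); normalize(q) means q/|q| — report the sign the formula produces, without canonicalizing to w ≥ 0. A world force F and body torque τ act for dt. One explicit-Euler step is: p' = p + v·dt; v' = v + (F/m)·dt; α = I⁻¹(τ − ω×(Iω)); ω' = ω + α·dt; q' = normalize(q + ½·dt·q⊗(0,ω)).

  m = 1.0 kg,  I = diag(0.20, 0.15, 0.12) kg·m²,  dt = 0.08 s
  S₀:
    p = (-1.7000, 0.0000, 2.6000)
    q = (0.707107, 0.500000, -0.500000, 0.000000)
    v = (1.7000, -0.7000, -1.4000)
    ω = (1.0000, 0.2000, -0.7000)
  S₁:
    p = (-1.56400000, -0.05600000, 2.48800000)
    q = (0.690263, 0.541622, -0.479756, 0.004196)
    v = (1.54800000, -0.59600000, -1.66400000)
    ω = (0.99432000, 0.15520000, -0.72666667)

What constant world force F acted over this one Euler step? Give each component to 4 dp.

Δv = v₁−v₀ = (-0.15200000, 0.10400000, -0.26400000)
F = m·Δv/dt = (-1.9000, 1.3000, -3.3000)

F = (-1.9000, 1.3000, -3.3000)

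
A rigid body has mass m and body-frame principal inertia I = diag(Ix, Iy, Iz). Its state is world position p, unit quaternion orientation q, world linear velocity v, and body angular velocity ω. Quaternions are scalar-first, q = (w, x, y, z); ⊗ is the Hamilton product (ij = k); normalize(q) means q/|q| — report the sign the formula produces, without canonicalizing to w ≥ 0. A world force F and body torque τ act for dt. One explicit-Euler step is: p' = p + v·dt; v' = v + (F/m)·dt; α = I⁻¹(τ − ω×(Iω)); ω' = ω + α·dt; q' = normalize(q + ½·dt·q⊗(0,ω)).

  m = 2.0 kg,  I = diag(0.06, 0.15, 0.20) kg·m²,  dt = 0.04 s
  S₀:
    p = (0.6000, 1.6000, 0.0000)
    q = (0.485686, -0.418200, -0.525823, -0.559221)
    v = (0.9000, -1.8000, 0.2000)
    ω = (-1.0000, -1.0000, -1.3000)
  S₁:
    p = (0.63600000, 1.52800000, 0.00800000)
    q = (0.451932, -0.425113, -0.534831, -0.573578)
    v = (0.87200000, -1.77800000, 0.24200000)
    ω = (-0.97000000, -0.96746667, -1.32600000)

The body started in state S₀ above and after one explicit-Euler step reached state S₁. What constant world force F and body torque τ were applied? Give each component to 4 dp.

ω₁ − ω₀ = (0.03000000, 0.03253333, -0.02600000)
I·α + gyro = (0.1100, -0.0600, -0.0400)
Δv = v₁−v₀ = (-0.02800000, 0.02200000, 0.04200000)
m·(v₁−v₀)/dt = (-1.4000, 1.1000, 2.1000)

F = (-1.4000, 1.1000, 2.1000)
τ = (0.1100, -0.0600, -0.0400)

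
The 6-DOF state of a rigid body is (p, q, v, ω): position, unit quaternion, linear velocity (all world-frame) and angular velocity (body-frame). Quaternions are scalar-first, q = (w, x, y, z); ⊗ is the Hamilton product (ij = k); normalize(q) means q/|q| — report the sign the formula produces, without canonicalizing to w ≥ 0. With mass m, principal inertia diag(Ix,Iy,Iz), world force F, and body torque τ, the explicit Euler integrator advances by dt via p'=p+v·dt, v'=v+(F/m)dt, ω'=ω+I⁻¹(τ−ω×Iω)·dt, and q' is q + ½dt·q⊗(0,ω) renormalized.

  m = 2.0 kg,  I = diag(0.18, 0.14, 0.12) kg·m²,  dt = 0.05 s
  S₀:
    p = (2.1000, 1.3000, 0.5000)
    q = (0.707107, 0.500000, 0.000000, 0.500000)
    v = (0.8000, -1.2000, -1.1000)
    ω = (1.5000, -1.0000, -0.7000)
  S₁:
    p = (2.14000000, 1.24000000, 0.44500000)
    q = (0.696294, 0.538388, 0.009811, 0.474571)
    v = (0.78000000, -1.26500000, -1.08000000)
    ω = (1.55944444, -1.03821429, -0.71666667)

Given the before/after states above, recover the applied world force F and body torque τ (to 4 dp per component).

rate change Δω = (0.05944444, -0.03821429, -0.01666667)
gyro term ω₀×Iω₀ = (-0.0140, -0.0630, 0.0600)
I·α + gyro = (0.2000, -0.1700, 0.0200)
velocity change Δv = (-0.02000000, -0.06500000, 0.02000000)
applied force F = (-0.8000, -2.6000, 0.8000)

F = (-0.8000, -2.6000, 0.8000)
τ = (0.2000, -0.1700, 0.0200)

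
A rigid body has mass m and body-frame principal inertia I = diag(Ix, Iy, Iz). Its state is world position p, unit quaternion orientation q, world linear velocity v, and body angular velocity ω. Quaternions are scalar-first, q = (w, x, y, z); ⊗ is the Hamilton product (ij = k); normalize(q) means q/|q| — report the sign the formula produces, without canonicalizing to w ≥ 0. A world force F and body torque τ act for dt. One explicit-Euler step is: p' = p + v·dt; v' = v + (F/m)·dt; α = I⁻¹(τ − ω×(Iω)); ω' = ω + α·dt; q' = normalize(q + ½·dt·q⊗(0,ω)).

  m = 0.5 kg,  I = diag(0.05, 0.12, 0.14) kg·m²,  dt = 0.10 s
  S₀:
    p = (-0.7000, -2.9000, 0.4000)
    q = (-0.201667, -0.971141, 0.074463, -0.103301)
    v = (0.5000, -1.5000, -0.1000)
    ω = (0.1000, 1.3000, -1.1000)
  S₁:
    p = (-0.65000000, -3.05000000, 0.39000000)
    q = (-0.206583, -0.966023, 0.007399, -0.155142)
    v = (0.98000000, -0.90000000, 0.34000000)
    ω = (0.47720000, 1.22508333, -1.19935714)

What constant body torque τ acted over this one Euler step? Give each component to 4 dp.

τ = (0.1600, -0.0800, -0.1300)

rate change Δω = (0.37720000, -0.07491667, -0.09935714)
I·α + gyro = (0.1600, -0.0800, -0.1300)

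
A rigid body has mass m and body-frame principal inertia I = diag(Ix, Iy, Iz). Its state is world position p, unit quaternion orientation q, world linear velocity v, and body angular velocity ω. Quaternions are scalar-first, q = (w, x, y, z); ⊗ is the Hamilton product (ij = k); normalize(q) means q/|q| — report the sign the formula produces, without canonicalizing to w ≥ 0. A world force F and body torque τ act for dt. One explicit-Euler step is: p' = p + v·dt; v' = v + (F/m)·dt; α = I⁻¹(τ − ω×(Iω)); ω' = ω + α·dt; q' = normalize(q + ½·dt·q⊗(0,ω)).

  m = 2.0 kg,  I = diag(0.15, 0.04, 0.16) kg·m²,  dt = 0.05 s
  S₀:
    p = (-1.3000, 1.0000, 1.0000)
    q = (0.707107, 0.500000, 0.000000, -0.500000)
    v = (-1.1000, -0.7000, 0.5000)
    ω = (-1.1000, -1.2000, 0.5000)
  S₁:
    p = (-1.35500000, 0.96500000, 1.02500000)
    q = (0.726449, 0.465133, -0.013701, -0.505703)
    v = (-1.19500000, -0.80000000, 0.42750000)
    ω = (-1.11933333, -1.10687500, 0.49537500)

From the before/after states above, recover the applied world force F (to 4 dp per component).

F = (-3.8000, -4.0000, -2.9000)

v₁ − v₀ = (-0.09500000, -0.10000000, -0.07250000)
applied force F = (-3.8000, -4.0000, -2.9000)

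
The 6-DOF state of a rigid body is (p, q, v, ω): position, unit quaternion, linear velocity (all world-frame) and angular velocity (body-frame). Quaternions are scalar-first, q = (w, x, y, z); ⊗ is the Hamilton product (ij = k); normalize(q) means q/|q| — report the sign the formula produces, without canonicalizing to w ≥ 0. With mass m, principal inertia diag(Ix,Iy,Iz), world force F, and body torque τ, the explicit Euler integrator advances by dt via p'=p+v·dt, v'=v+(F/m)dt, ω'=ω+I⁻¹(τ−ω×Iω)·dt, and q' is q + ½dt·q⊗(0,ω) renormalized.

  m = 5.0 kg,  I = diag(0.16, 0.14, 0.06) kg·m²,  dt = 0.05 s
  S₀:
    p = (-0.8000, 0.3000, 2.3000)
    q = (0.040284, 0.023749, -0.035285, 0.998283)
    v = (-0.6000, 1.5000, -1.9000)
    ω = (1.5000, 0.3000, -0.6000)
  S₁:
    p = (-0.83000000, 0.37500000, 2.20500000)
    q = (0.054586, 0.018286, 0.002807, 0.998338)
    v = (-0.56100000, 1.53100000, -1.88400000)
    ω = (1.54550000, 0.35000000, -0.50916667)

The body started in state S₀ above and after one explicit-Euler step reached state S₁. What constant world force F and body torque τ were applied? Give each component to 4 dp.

F = (3.9000, 3.1000, 1.6000)
τ = (0.1600, 0.0500, 0.1000)

Δv = v₁−v₀ = (0.03900000, 0.03100000, 0.01600000)
m·(v₁−v₀)/dt = (3.9000, 3.1000, 1.6000)
Δω = ω₁−ω₀ = (0.04550000, 0.05000000, 0.09083333)
precession coupling = (0.0144, -0.0900, -0.0090)
applied torque τ = (0.1600, 0.0500, 0.1000)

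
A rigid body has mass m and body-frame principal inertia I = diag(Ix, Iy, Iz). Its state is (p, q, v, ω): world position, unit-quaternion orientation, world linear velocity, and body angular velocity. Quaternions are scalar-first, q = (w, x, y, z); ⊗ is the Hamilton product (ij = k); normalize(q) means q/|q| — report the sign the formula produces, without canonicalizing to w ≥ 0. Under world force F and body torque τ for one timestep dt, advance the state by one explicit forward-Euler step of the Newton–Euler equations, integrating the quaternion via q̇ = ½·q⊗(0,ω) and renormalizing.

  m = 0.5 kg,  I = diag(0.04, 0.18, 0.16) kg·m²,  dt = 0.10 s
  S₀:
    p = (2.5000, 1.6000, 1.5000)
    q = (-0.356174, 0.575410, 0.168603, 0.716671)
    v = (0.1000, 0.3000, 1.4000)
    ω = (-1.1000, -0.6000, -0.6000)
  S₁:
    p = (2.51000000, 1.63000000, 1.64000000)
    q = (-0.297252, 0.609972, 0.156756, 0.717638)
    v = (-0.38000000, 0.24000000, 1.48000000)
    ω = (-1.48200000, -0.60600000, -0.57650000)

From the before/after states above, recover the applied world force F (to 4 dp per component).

Δv = v₁−v₀ = (-0.48000000, -0.06000000, 0.08000000)
F = m·Δv/dt = (-2.4000, -0.3000, 0.4000)

F = (-2.4000, -0.3000, 0.4000)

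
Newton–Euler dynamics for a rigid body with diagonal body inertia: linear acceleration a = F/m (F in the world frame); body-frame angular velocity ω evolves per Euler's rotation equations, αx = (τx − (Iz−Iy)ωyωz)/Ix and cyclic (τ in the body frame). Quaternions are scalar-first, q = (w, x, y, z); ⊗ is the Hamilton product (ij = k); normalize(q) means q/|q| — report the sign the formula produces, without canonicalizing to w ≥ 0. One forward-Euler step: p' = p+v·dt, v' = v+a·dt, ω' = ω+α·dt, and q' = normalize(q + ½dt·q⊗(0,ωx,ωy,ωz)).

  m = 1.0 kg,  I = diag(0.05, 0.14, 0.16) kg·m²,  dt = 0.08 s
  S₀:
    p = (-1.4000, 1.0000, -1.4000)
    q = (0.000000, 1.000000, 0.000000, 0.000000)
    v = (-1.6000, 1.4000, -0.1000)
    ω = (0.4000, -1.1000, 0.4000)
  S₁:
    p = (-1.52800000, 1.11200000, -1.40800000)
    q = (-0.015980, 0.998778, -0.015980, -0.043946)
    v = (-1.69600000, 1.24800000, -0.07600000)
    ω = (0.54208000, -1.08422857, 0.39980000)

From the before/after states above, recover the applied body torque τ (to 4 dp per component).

Δω = ω₁−ω₀ = (0.14208000, 0.01577143, -0.00020000)
gyro term ω₀×Iω₀ = (-0.0088, -0.0176, -0.0396)
I·α + gyro = (0.0800, 0.0100, -0.0400)

τ = (0.0800, 0.0100, -0.0400)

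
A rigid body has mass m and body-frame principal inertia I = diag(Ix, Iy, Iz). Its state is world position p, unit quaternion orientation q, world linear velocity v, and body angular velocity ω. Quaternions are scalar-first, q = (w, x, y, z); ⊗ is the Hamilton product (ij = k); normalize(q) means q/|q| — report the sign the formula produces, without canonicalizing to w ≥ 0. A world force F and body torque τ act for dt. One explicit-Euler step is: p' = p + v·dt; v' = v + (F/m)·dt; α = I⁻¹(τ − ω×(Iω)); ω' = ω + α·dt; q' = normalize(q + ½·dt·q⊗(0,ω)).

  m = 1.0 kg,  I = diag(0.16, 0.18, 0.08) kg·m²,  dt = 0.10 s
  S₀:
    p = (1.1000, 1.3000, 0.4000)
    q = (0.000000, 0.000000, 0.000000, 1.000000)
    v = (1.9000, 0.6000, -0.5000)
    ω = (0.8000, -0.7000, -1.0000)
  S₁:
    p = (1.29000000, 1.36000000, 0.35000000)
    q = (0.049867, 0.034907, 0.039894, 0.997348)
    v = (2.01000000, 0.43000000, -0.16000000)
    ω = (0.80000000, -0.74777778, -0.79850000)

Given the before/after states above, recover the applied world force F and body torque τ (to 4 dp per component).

ω₁ − ω₀ = (0.00000000, -0.04777778, 0.20150000)
applied torque τ = (-0.0700, -0.1500, 0.1500)
Δv = v₁−v₀ = (0.11000000, -0.17000000, 0.34000000)
F = m·Δv/dt = (1.1000, -1.7000, 3.4000)

F = (1.1000, -1.7000, 3.4000)
τ = (-0.0700, -0.1500, 0.1500)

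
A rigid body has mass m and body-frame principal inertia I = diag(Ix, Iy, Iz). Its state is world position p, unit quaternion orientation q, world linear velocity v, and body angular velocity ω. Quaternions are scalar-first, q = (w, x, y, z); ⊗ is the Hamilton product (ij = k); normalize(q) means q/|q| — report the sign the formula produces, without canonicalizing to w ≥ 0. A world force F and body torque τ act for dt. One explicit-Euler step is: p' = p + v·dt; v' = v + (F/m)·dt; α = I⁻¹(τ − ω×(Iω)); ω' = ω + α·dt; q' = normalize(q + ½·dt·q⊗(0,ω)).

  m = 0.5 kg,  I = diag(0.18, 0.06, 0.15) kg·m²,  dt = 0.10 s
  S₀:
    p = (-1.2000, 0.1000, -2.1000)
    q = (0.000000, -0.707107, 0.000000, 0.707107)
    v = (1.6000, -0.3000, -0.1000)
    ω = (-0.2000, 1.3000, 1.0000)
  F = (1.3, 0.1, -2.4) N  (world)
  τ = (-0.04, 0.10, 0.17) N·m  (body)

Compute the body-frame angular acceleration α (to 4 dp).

precession coupling ω×(Iω) = (0.1170, -0.0060, 0.0312)
angular accel α = (-0.8722, 1.7667, 0.9253)

α = (-0.8722, 1.7667, 0.9253)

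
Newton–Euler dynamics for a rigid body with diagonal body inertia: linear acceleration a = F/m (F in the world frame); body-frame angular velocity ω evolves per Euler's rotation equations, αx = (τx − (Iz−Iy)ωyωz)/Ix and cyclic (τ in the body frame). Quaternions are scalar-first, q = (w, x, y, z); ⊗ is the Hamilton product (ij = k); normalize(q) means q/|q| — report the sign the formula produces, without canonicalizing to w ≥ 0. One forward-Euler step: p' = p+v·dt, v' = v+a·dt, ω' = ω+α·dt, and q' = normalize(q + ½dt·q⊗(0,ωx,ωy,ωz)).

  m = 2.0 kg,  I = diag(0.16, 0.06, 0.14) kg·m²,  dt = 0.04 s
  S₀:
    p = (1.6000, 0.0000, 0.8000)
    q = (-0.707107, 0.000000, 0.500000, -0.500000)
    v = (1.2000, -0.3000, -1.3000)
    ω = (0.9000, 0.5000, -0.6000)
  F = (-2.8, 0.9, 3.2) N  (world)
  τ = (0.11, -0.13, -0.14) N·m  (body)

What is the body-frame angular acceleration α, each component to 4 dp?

α = (0.8375, -1.9867, -0.6786)

ω×(Iω) gyroscopic = (-0.0240, -0.0108, -0.0450)
(τ − ω×Iω)/I = (0.8375, -1.9867, -0.6786)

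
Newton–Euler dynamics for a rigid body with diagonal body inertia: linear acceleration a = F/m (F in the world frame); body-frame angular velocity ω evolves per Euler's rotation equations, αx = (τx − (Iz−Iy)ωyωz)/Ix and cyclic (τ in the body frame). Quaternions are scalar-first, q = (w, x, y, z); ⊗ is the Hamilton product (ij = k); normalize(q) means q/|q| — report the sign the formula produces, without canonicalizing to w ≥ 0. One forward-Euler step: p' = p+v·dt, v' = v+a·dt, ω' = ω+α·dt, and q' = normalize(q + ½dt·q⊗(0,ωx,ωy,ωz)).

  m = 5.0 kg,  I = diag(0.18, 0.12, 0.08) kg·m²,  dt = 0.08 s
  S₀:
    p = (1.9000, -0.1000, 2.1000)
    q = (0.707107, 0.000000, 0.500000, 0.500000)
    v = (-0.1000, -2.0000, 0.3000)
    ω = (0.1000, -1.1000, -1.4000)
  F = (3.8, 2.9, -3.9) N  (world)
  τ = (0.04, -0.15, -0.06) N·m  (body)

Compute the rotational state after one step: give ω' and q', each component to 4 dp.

precession coupling ω×(Iω) = (-0.0616, -0.0140, 0.0066)
angular accel α = (0.5644, -1.1333, -0.8325)
ω' = ω + α·dt = (0.1452, -1.1907, -1.4666)
Hamilton product q⊗(0,ω) = (1.2500000, -0.0792893, -0.7278177, -1.0399498)
q + ½dt·q⊗(0,ω), renormalized = (0.7552, -0.0032, 0.4697, 0.4572)

ω' = (0.1452, -1.1907, -1.4666)
q' = (0.7552, -0.0032, 0.4697, 0.4572)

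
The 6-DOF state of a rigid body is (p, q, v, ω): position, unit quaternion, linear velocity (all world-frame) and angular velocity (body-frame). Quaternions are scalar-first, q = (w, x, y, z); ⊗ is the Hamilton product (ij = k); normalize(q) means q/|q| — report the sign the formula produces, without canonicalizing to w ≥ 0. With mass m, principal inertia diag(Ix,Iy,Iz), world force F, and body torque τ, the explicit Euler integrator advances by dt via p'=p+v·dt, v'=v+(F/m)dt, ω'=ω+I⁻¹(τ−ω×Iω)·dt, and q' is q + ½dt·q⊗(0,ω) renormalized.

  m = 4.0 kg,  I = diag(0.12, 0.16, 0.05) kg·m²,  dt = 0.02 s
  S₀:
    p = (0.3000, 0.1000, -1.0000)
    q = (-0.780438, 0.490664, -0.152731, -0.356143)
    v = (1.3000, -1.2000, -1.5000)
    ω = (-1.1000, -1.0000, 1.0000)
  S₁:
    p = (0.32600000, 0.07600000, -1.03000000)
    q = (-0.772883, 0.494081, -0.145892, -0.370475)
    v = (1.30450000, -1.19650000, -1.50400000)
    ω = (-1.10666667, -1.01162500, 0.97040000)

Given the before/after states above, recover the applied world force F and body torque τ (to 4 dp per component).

velocity change Δv = (0.00450000, 0.00350000, -0.00400000)
F = m·Δv/dt = (0.9000, 0.7000, -0.8000)
rate change Δω = (-0.00666667, -0.01162500, -0.02960000)
ω₀×(Iω₀) = (0.1100, -0.0770, 0.0440)
τ = I·(Δω/dt) + ω₀×(Iω₀) = (0.0700, -0.1700, -0.0300)

F = (0.9000, 0.7000, -0.8000)
τ = (0.0700, -0.1700, -0.0300)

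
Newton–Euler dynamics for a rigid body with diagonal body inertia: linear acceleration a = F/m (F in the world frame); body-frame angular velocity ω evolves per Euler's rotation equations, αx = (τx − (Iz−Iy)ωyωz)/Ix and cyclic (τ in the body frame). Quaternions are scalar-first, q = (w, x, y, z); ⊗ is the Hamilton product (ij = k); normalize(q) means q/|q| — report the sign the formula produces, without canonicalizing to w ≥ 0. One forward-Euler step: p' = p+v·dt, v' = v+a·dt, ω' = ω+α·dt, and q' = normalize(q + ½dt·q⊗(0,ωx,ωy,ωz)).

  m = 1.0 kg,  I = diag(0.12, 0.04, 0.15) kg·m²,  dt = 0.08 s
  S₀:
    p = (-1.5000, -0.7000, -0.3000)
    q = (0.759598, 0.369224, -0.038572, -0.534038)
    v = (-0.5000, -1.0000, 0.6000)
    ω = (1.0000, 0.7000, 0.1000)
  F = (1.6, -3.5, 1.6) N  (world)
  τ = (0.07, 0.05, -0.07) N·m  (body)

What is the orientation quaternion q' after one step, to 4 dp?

q⊗(0,ω) = (-0.2888198, 1.1295674, -0.0392418, 0.3729886)
updated quaternion q' = (0.7471, 0.4139, -0.0401, -0.5185)

q' = (0.7471, 0.4139, -0.0401, -0.5185)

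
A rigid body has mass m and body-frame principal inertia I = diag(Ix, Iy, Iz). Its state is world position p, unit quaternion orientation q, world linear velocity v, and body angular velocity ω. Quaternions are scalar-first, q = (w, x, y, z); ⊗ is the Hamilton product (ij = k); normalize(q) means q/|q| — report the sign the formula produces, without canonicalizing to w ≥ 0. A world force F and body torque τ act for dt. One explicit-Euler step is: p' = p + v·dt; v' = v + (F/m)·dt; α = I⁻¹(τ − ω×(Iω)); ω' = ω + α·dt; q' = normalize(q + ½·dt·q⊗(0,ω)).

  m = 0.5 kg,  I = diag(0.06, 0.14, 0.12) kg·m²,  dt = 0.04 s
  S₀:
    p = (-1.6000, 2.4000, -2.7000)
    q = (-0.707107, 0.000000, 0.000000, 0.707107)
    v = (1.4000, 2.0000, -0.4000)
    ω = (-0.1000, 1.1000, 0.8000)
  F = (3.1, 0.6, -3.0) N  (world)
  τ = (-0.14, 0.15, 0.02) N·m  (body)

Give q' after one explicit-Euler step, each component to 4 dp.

Hamilton product q⊗(0,ω) = (-0.5656856, -0.7071070, -0.8485284, -0.5656856)
q + ½dt·q⊗(0,ω), renormalized = (-0.7182, -0.0141, -0.0170, 0.6955)

q' = (-0.7182, -0.0141, -0.0170, 0.6955)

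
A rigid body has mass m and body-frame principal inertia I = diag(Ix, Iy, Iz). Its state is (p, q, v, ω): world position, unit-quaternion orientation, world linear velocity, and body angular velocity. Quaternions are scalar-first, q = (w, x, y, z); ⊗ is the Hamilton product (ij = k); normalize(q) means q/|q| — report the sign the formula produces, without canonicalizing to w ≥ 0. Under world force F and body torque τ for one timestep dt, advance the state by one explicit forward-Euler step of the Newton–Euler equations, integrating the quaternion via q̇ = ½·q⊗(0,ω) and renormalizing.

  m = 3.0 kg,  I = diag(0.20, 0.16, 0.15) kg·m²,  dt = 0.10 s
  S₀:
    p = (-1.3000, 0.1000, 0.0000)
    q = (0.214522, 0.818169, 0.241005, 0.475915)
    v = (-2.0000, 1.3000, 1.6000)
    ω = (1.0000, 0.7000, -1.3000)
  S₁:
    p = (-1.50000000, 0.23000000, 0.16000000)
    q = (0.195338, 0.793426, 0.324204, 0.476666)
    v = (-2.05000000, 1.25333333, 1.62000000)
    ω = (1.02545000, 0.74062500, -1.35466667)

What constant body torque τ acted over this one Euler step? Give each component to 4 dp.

τ = (0.0600, 0.0000, -0.1100)

Δω = ω₁−ω₀ = (0.02545000, 0.04062500, -0.05466667)
τ = I·(Δω/dt) + ω₀×(Iω₀) = (0.0600, 0.0000, -0.1100)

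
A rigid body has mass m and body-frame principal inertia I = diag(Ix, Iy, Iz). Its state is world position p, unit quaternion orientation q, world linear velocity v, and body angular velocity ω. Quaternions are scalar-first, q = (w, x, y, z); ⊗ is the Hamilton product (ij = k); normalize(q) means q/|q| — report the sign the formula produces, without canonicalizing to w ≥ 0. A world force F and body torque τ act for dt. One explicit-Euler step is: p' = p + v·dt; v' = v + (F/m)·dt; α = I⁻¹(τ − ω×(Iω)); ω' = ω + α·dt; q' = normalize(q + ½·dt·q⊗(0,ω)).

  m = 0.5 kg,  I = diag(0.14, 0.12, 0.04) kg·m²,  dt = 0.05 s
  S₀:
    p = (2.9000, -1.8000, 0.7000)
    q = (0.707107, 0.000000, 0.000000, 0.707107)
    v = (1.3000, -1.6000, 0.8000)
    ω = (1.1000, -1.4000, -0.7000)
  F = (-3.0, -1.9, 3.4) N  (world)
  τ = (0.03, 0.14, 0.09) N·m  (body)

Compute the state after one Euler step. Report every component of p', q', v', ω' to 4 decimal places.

p' = (2.9650, -1.8800, 0.7400)
q' = (0.7187, 0.0441, -0.0053, 0.6939)
v' = (1.0000, -1.7900, 1.1400)
ω' = (1.1387, -1.3096, -0.6260)

precession coupling ω×(Iω) = (-0.0784, -0.0770, 0.0308)
α = I⁻¹(τ − ω×Iω) = (0.7743, 1.8083, 1.4800)
new body rate ω' = (1.1387, -1.3096, -0.6260)
q⊗(0,ω) = (0.4949749, 1.7677675, -0.2121321, -0.4949749)
q' = normalize(q + ½dt·q⊗(0,ω)) = (0.7187, 0.0441, -0.0053, 0.6939)
a = (-6.0000, -3.8000, 6.8000)
p + v·dt = (2.9650, -1.8800, 0.7400)
v' = v + a·dt = (1.0000, -1.7900, 1.1400)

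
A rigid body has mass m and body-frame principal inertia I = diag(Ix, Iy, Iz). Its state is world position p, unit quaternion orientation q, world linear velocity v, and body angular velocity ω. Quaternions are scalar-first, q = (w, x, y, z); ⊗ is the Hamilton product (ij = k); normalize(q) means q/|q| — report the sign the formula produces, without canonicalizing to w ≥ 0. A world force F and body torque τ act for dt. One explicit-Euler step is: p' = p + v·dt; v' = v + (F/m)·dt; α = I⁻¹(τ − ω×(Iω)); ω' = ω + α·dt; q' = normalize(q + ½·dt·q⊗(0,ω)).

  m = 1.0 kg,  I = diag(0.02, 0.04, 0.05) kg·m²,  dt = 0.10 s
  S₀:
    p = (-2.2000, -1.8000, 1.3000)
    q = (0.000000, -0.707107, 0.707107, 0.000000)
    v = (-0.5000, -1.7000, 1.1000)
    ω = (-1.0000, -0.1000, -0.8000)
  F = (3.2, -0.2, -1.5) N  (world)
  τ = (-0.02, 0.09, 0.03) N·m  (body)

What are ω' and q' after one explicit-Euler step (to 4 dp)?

ω' = (-1.1040, 0.1850, -0.7440)
q' = (-0.0318, -0.7339, 0.6774, 0.0388)

α = I⁻¹(τ − ω×Iω) = (-1.0400, 2.8500, 0.5600)
ω + α·dt = (-1.1040, 0.1850, -0.7440)
2q̇ = q⊗(0,ω) = (-0.6363963, -0.5656856, -0.5656856, 0.7778177)
q' = normalize(q + ½dt·q⊗(0,ω)) = (-0.0318, -0.7339, 0.6774, 0.0388)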